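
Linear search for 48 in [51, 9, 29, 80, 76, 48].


i=0: 51!=48
i=1: 9!=48
i=2: 29!=48
i=3: 80!=48
i=4: 76!=48
i=5: 48==48 found!

Found at 5, 6 comps


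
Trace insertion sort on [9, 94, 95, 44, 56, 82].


Initial: [9, 94, 95, 44, 56, 82]
Insert 94: [9, 94, 95, 44, 56, 82]
Insert 95: [9, 94, 95, 44, 56, 82]
Insert 44: [9, 44, 94, 95, 56, 82]
Insert 56: [9, 44, 56, 94, 95, 82]
Insert 82: [9, 44, 56, 82, 94, 95]

Sorted: [9, 44, 56, 82, 94, 95]


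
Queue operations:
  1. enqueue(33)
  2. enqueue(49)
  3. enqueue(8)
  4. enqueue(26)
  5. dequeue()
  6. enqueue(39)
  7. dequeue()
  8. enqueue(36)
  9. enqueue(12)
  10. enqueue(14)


enqueue(33) -> [33]
enqueue(49) -> [33, 49]
enqueue(8) -> [33, 49, 8]
enqueue(26) -> [33, 49, 8, 26]
dequeue()->33, [49, 8, 26]
enqueue(39) -> [49, 8, 26, 39]
dequeue()->49, [8, 26, 39]
enqueue(36) -> [8, 26, 39, 36]
enqueue(12) -> [8, 26, 39, 36, 12]
enqueue(14) -> [8, 26, 39, 36, 12, 14]

Final queue: [8, 26, 39, 36, 12, 14]


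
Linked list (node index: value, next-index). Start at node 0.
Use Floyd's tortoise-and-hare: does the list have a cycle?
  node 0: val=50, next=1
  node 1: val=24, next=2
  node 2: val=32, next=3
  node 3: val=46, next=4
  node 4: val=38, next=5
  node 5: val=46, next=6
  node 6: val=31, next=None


Floyd's tortoise (slow, +1) and hare (fast, +2):
  init: slow=0, fast=0
  step 1: slow=1, fast=2
  step 2: slow=2, fast=4
  step 3: slow=3, fast=6
  step 4: fast -> None, no cycle

Cycle: no


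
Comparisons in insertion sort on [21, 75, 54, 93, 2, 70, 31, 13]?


Algorithm: insertion sort
Input: [21, 75, 54, 93, 2, 70, 31, 13]
Sorted: [2, 13, 21, 31, 54, 70, 75, 93]

23


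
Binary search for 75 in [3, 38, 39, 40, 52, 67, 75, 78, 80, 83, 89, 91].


Step 1: lo=0, hi=11, mid=5, val=67
Step 2: lo=6, hi=11, mid=8, val=80
Step 3: lo=6, hi=7, mid=6, val=75

Found at index 6


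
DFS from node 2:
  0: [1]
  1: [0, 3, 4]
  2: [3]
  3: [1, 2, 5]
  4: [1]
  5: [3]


Visit 2, push [3]
Visit 3, push [5, 1]
Visit 1, push [4, 0]
Visit 0, push []
Visit 4, push []
Visit 5, push []

DFS order: [2, 3, 1, 0, 4, 5]


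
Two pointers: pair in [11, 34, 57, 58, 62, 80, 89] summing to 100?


lo=0(11)+hi=6(89)=100

Yes: 11+89=100


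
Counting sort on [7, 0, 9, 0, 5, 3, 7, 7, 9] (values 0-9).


Input: [7, 0, 9, 0, 5, 3, 7, 7, 9]
Counts: [2, 0, 0, 1, 0, 1, 0, 3, 0, 2]

Sorted: [0, 0, 3, 5, 7, 7, 7, 9, 9]


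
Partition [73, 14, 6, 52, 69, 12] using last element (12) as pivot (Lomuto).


Pivot: 12
  6 <= 12: swap -> [6, 14, 73, 52, 69, 12]
Place pivot at 1: [6, 12, 73, 52, 69, 14]

Partitioned: [6, 12, 73, 52, 69, 14]


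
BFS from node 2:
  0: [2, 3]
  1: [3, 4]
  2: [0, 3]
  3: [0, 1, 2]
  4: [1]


Visit 2, enqueue [0, 3]
Visit 0, enqueue []
Visit 3, enqueue [1]
Visit 1, enqueue [4]
Visit 4, enqueue []

BFS order: [2, 0, 3, 1, 4]


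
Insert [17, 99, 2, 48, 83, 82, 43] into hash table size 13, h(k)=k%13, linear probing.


Insert 17: h=4 -> slot 4
Insert 99: h=8 -> slot 8
Insert 2: h=2 -> slot 2
Insert 48: h=9 -> slot 9
Insert 83: h=5 -> slot 5
Insert 82: h=4, 2 probes -> slot 6
Insert 43: h=4, 3 probes -> slot 7

Table: [None, None, 2, None, 17, 83, 82, 43, 99, 48, None, None, None]


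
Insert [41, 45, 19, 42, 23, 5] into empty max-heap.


Insert 41: [41]
Insert 45: [45, 41]
Insert 19: [45, 41, 19]
Insert 42: [45, 42, 19, 41]
Insert 23: [45, 42, 19, 41, 23]
Insert 5: [45, 42, 19, 41, 23, 5]

Final heap: [45, 42, 19, 41, 23, 5]


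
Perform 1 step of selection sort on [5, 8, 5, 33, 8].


Initial: [5, 8, 5, 33, 8]
Step 1: min=5 at 0
  Swap: [5, 8, 5, 33, 8]

After 1 step: [5, 8, 5, 33, 8]


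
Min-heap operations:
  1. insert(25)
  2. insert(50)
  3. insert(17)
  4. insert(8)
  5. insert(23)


insert(25) -> [25]
insert(50) -> [25, 50]
insert(17) -> [17, 50, 25]
insert(8) -> [8, 17, 25, 50]
insert(23) -> [8, 17, 25, 50, 23]

Final heap: [8, 17, 25, 50, 23]


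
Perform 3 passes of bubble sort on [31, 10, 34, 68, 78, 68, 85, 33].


Initial: [31, 10, 34, 68, 78, 68, 85, 33]
Pass 1: [10, 31, 34, 68, 68, 78, 33, 85] (3 swaps)
Pass 2: [10, 31, 34, 68, 68, 33, 78, 85] (1 swaps)
Pass 3: [10, 31, 34, 68, 33, 68, 78, 85] (1 swaps)

After 3 passes: [10, 31, 34, 68, 33, 68, 78, 85]


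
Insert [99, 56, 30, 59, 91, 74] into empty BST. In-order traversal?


Insert 99: root
Insert 56: L from 99
Insert 30: L from 99 -> L from 56
Insert 59: L from 99 -> R from 56
Insert 91: L from 99 -> R from 56 -> R from 59
Insert 74: L from 99 -> R from 56 -> R from 59 -> L from 91

In-order: [30, 56, 59, 74, 91, 99]


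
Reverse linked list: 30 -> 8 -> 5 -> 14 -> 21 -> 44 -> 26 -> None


Step 1: curr=30, set curr.next=prev(None) | reversed so far: 30
Step 2: curr=8, set curr.next=prev(30) | reversed so far: 8 -> 30
Step 3: curr=5, set curr.next=prev(8) | reversed so far: 5 -> 8 -> 30
Step 4: curr=14, set curr.next=prev(5) | reversed so far: 14 -> 5 -> 8 -> 30
Step 5: curr=21, set curr.next=prev(14) | reversed so far: 21 -> 14 -> 5 -> 8 -> 30
Step 6: curr=44, set curr.next=prev(21) | reversed so far: 44 -> 21 -> 14 -> 5 -> 8 -> 30
Step 7: curr=26, set curr.next=prev(44) | reversed so far: 26 -> 44 -> 21 -> 14 -> 5 -> 8 -> 30

26 -> 44 -> 21 -> 14 -> 5 -> 8 -> 30 -> None


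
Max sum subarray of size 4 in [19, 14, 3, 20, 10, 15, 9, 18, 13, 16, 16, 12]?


[0:4]: 56
[1:5]: 47
[2:6]: 48
[3:7]: 54
[4:8]: 52
[5:9]: 55
[6:10]: 56
[7:11]: 63
[8:12]: 57

Max: 63 at [7:11]


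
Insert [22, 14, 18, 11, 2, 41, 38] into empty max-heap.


Insert 22: [22]
Insert 14: [22, 14]
Insert 18: [22, 14, 18]
Insert 11: [22, 14, 18, 11]
Insert 2: [22, 14, 18, 11, 2]
Insert 41: [41, 14, 22, 11, 2, 18]
Insert 38: [41, 14, 38, 11, 2, 18, 22]

Final heap: [41, 14, 38, 11, 2, 18, 22]


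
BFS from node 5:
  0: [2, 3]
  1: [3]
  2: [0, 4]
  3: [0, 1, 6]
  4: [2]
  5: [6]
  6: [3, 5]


Visit 5, enqueue [6]
Visit 6, enqueue [3]
Visit 3, enqueue [0, 1]
Visit 0, enqueue [2]
Visit 1, enqueue []
Visit 2, enqueue [4]
Visit 4, enqueue []

BFS order: [5, 6, 3, 0, 1, 2, 4]


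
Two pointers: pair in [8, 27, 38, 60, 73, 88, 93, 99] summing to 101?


lo=0(8)+hi=7(99)=107
lo=0(8)+hi=6(93)=101

Yes: 8+93=101


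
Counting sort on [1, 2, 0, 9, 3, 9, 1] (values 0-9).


Input: [1, 2, 0, 9, 3, 9, 1]
Counts: [1, 2, 1, 1, 0, 0, 0, 0, 0, 2]

Sorted: [0, 1, 1, 2, 3, 9, 9]


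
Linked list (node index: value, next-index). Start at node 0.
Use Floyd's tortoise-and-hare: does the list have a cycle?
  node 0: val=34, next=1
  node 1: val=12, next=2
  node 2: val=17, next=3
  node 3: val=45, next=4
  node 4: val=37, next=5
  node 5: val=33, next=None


Floyd's tortoise (slow, +1) and hare (fast, +2):
  init: slow=0, fast=0
  step 1: slow=1, fast=2
  step 2: slow=2, fast=4
  step 3: fast 4->5->None, no cycle

Cycle: no


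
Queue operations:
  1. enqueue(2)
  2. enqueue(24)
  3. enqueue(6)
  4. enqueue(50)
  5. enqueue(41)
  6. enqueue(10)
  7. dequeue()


enqueue(2) -> [2]
enqueue(24) -> [2, 24]
enqueue(6) -> [2, 24, 6]
enqueue(50) -> [2, 24, 6, 50]
enqueue(41) -> [2, 24, 6, 50, 41]
enqueue(10) -> [2, 24, 6, 50, 41, 10]
dequeue()->2, [24, 6, 50, 41, 10]

Final queue: [24, 6, 50, 41, 10]


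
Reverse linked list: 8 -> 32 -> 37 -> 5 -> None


Step 1: curr=8, set curr.next=prev(None) | reversed so far: 8
Step 2: curr=32, set curr.next=prev(8) | reversed so far: 32 -> 8
Step 3: curr=37, set curr.next=prev(32) | reversed so far: 37 -> 32 -> 8
Step 4: curr=5, set curr.next=prev(37) | reversed so far: 5 -> 37 -> 32 -> 8

5 -> 37 -> 32 -> 8 -> None


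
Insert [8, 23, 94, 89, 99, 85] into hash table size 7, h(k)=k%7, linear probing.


Insert 8: h=1 -> slot 1
Insert 23: h=2 -> slot 2
Insert 94: h=3 -> slot 3
Insert 89: h=5 -> slot 5
Insert 99: h=1, 3 probes -> slot 4
Insert 85: h=1, 5 probes -> slot 6

Table: [None, 8, 23, 94, 99, 89, 85]


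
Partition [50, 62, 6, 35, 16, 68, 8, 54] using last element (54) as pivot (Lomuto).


Pivot: 54
  50 <= 54: advance i (no swap)
  6 <= 54: swap -> [50, 6, 62, 35, 16, 68, 8, 54]
  35 <= 54: swap -> [50, 6, 35, 62, 16, 68, 8, 54]
  16 <= 54: swap -> [50, 6, 35, 16, 62, 68, 8, 54]
  8 <= 54: swap -> [50, 6, 35, 16, 8, 68, 62, 54]
Place pivot at 5: [50, 6, 35, 16, 8, 54, 62, 68]

Partitioned: [50, 6, 35, 16, 8, 54, 62, 68]


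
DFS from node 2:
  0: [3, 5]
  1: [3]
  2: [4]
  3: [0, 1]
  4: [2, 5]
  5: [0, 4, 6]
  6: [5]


Visit 2, push [4]
Visit 4, push [5]
Visit 5, push [6, 0]
Visit 0, push [3]
Visit 3, push [1]
Visit 1, push []
Visit 6, push []

DFS order: [2, 4, 5, 0, 3, 1, 6]


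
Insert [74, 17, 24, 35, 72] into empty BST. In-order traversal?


Insert 74: root
Insert 17: L from 74
Insert 24: L from 74 -> R from 17
Insert 35: L from 74 -> R from 17 -> R from 24
Insert 72: L from 74 -> R from 17 -> R from 24 -> R from 35

In-order: [17, 24, 35, 72, 74]


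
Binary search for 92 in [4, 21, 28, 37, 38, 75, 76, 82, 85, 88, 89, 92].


Step 1: lo=0, hi=11, mid=5, val=75
Step 2: lo=6, hi=11, mid=8, val=85
Step 3: lo=9, hi=11, mid=10, val=89
Step 4: lo=11, hi=11, mid=11, val=92

Found at index 11


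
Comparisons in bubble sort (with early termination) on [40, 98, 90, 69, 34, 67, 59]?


Algorithm: bubble sort (with early termination)
Input: [40, 98, 90, 69, 34, 67, 59]
Sorted: [34, 40, 59, 67, 69, 90, 98]

20


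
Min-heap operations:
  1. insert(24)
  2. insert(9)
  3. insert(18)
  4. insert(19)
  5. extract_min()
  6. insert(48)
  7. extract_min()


insert(24) -> [24]
insert(9) -> [9, 24]
insert(18) -> [9, 24, 18]
insert(19) -> [9, 19, 18, 24]
extract_min()->9, [18, 19, 24]
insert(48) -> [18, 19, 24, 48]
extract_min()->18, [19, 48, 24]

Final heap: [19, 48, 24]


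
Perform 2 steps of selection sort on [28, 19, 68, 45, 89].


Initial: [28, 19, 68, 45, 89]
Step 1: min=19 at 1
  Swap: [19, 28, 68, 45, 89]
Step 2: min=28 at 1
  Swap: [19, 28, 68, 45, 89]

After 2 steps: [19, 28, 68, 45, 89]


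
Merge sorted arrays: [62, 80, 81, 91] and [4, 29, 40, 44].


Take 4 from B
Take 29 from B
Take 40 from B
Take 44 from B

Merged: [4, 29, 40, 44, 62, 80, 81, 91]


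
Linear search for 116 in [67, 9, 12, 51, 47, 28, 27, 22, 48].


i=0: 67!=116
i=1: 9!=116
i=2: 12!=116
i=3: 51!=116
i=4: 47!=116
i=5: 28!=116
i=6: 27!=116
i=7: 22!=116
i=8: 48!=116

Not found, 9 comps


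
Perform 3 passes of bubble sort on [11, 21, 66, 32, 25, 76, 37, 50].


Initial: [11, 21, 66, 32, 25, 76, 37, 50]
Pass 1: [11, 21, 32, 25, 66, 37, 50, 76] (4 swaps)
Pass 2: [11, 21, 25, 32, 37, 50, 66, 76] (3 swaps)
Pass 3: [11, 21, 25, 32, 37, 50, 66, 76] (0 swaps)

After 3 passes: [11, 21, 25, 32, 37, 50, 66, 76]


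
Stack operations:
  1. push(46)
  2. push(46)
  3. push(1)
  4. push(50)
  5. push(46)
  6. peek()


push(46) -> [46]
push(46) -> [46, 46]
push(1) -> [46, 46, 1]
push(50) -> [46, 46, 1, 50]
push(46) -> [46, 46, 1, 50, 46]
peek()->46

Final stack: [46, 46, 1, 50, 46]


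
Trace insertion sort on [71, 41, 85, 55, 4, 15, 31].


Initial: [71, 41, 85, 55, 4, 15, 31]
Insert 41: [41, 71, 85, 55, 4, 15, 31]
Insert 85: [41, 71, 85, 55, 4, 15, 31]
Insert 55: [41, 55, 71, 85, 4, 15, 31]
Insert 4: [4, 41, 55, 71, 85, 15, 31]
Insert 15: [4, 15, 41, 55, 71, 85, 31]
Insert 31: [4, 15, 31, 41, 55, 71, 85]

Sorted: [4, 15, 31, 41, 55, 71, 85]


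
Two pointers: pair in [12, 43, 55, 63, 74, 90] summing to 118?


lo=0(12)+hi=5(90)=102
lo=1(43)+hi=5(90)=133
lo=1(43)+hi=4(74)=117
lo=2(55)+hi=4(74)=129
lo=2(55)+hi=3(63)=118

Yes: 55+63=118


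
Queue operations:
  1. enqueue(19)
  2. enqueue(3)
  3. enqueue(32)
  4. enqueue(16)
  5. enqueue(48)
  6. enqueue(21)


enqueue(19) -> [19]
enqueue(3) -> [19, 3]
enqueue(32) -> [19, 3, 32]
enqueue(16) -> [19, 3, 32, 16]
enqueue(48) -> [19, 3, 32, 16, 48]
enqueue(21) -> [19, 3, 32, 16, 48, 21]

Final queue: [19, 3, 32, 16, 48, 21]


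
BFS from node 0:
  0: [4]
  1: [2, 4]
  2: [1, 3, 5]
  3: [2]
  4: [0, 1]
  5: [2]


Visit 0, enqueue [4]
Visit 4, enqueue [1]
Visit 1, enqueue [2]
Visit 2, enqueue [3, 5]
Visit 3, enqueue []
Visit 5, enqueue []

BFS order: [0, 4, 1, 2, 3, 5]


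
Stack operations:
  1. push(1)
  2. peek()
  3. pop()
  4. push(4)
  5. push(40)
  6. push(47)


push(1) -> [1]
peek()->1
pop()->1, []
push(4) -> [4]
push(40) -> [4, 40]
push(47) -> [4, 40, 47]

Final stack: [4, 40, 47]


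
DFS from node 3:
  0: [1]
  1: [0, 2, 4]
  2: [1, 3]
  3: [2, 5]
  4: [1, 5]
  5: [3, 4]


Visit 3, push [5, 2]
Visit 2, push [1]
Visit 1, push [4, 0]
Visit 0, push []
Visit 4, push [5]
Visit 5, push []

DFS order: [3, 2, 1, 0, 4, 5]


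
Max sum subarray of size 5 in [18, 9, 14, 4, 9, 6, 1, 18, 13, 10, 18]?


[0:5]: 54
[1:6]: 42
[2:7]: 34
[3:8]: 38
[4:9]: 47
[5:10]: 48
[6:11]: 60

Max: 60 at [6:11]


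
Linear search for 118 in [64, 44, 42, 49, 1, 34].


i=0: 64!=118
i=1: 44!=118
i=2: 42!=118
i=3: 49!=118
i=4: 1!=118
i=5: 34!=118

Not found, 6 comps


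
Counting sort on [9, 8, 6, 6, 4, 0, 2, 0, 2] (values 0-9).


Input: [9, 8, 6, 6, 4, 0, 2, 0, 2]
Counts: [2, 0, 2, 0, 1, 0, 2, 0, 1, 1]

Sorted: [0, 0, 2, 2, 4, 6, 6, 8, 9]


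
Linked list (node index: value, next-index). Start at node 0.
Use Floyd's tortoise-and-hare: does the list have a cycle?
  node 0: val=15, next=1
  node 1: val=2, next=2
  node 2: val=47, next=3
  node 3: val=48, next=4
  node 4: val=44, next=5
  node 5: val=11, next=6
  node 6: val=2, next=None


Floyd's tortoise (slow, +1) and hare (fast, +2):
  init: slow=0, fast=0
  step 1: slow=1, fast=2
  step 2: slow=2, fast=4
  step 3: slow=3, fast=6
  step 4: fast -> None, no cycle

Cycle: no


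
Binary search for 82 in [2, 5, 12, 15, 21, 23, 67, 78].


Step 1: lo=0, hi=7, mid=3, val=15
Step 2: lo=4, hi=7, mid=5, val=23
Step 3: lo=6, hi=7, mid=6, val=67
Step 4: lo=7, hi=7, mid=7, val=78

Not found


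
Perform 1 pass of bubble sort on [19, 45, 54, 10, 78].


Initial: [19, 45, 54, 10, 78]
Pass 1: [19, 45, 10, 54, 78] (1 swaps)

After 1 pass: [19, 45, 10, 54, 78]


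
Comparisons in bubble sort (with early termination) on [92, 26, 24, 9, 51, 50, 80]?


Algorithm: bubble sort (with early termination)
Input: [92, 26, 24, 9, 51, 50, 80]
Sorted: [9, 24, 26, 50, 51, 80, 92]

18


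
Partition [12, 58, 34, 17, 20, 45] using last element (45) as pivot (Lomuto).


Pivot: 45
  12 <= 45: advance i (no swap)
  34 <= 45: swap -> [12, 34, 58, 17, 20, 45]
  17 <= 45: swap -> [12, 34, 17, 58, 20, 45]
  20 <= 45: swap -> [12, 34, 17, 20, 58, 45]
Place pivot at 4: [12, 34, 17, 20, 45, 58]

Partitioned: [12, 34, 17, 20, 45, 58]


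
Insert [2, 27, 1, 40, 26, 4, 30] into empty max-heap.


Insert 2: [2]
Insert 27: [27, 2]
Insert 1: [27, 2, 1]
Insert 40: [40, 27, 1, 2]
Insert 26: [40, 27, 1, 2, 26]
Insert 4: [40, 27, 4, 2, 26, 1]
Insert 30: [40, 27, 30, 2, 26, 1, 4]

Final heap: [40, 27, 30, 2, 26, 1, 4]


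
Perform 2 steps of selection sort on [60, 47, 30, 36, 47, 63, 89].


Initial: [60, 47, 30, 36, 47, 63, 89]
Step 1: min=30 at 2
  Swap: [30, 47, 60, 36, 47, 63, 89]
Step 2: min=36 at 3
  Swap: [30, 36, 60, 47, 47, 63, 89]

After 2 steps: [30, 36, 60, 47, 47, 63, 89]


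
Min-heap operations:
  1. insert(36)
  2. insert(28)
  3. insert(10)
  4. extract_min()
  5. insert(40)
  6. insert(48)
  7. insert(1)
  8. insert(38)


insert(36) -> [36]
insert(28) -> [28, 36]
insert(10) -> [10, 36, 28]
extract_min()->10, [28, 36]
insert(40) -> [28, 36, 40]
insert(48) -> [28, 36, 40, 48]
insert(1) -> [1, 28, 40, 48, 36]
insert(38) -> [1, 28, 38, 48, 36, 40]

Final heap: [1, 28, 38, 48, 36, 40]


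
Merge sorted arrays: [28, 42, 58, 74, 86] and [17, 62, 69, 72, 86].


Take 17 from B
Take 28 from A
Take 42 from A
Take 58 from A
Take 62 from B
Take 69 from B
Take 72 from B
Take 74 from A
Take 86 from A

Merged: [17, 28, 42, 58, 62, 69, 72, 74, 86, 86]


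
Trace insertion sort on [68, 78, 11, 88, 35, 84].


Initial: [68, 78, 11, 88, 35, 84]
Insert 78: [68, 78, 11, 88, 35, 84]
Insert 11: [11, 68, 78, 88, 35, 84]
Insert 88: [11, 68, 78, 88, 35, 84]
Insert 35: [11, 35, 68, 78, 88, 84]
Insert 84: [11, 35, 68, 78, 84, 88]

Sorted: [11, 35, 68, 78, 84, 88]


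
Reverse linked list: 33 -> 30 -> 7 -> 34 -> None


Step 1: curr=33, set curr.next=prev(None) | reversed so far: 33
Step 2: curr=30, set curr.next=prev(33) | reversed so far: 30 -> 33
Step 3: curr=7, set curr.next=prev(30) | reversed so far: 7 -> 30 -> 33
Step 4: curr=34, set curr.next=prev(7) | reversed so far: 34 -> 7 -> 30 -> 33

34 -> 7 -> 30 -> 33 -> None


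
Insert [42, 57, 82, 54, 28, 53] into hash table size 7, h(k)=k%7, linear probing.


Insert 42: h=0 -> slot 0
Insert 57: h=1 -> slot 1
Insert 82: h=5 -> slot 5
Insert 54: h=5, 1 probes -> slot 6
Insert 28: h=0, 2 probes -> slot 2
Insert 53: h=4 -> slot 4

Table: [42, 57, 28, None, 53, 82, 54]


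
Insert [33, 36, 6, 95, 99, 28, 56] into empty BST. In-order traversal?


Insert 33: root
Insert 36: R from 33
Insert 6: L from 33
Insert 95: R from 33 -> R from 36
Insert 99: R from 33 -> R from 36 -> R from 95
Insert 28: L from 33 -> R from 6
Insert 56: R from 33 -> R from 36 -> L from 95

In-order: [6, 28, 33, 36, 56, 95, 99]


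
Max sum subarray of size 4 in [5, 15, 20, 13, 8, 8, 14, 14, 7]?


[0:4]: 53
[1:5]: 56
[2:6]: 49
[3:7]: 43
[4:8]: 44
[5:9]: 43

Max: 56 at [1:5]


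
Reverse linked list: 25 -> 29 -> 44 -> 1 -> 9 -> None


Step 1: curr=25, set curr.next=prev(None) | reversed so far: 25
Step 2: curr=29, set curr.next=prev(25) | reversed so far: 29 -> 25
Step 3: curr=44, set curr.next=prev(29) | reversed so far: 44 -> 29 -> 25
Step 4: curr=1, set curr.next=prev(44) | reversed so far: 1 -> 44 -> 29 -> 25
Step 5: curr=9, set curr.next=prev(1) | reversed so far: 9 -> 1 -> 44 -> 29 -> 25

9 -> 1 -> 44 -> 29 -> 25 -> None


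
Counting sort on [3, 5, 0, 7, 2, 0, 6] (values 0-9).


Input: [3, 5, 0, 7, 2, 0, 6]
Counts: [2, 0, 1, 1, 0, 1, 1, 1, 0, 0]

Sorted: [0, 0, 2, 3, 5, 6, 7]


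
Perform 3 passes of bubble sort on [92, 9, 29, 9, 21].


Initial: [92, 9, 29, 9, 21]
Pass 1: [9, 29, 9, 21, 92] (4 swaps)
Pass 2: [9, 9, 21, 29, 92] (2 swaps)
Pass 3: [9, 9, 21, 29, 92] (0 swaps)

After 3 passes: [9, 9, 21, 29, 92]


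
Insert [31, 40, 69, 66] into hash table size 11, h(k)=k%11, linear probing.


Insert 31: h=9 -> slot 9
Insert 40: h=7 -> slot 7
Insert 69: h=3 -> slot 3
Insert 66: h=0 -> slot 0

Table: [66, None, None, 69, None, None, None, 40, None, 31, None]


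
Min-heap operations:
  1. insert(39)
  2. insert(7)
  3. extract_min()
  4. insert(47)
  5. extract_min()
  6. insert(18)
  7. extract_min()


insert(39) -> [39]
insert(7) -> [7, 39]
extract_min()->7, [39]
insert(47) -> [39, 47]
extract_min()->39, [47]
insert(18) -> [18, 47]
extract_min()->18, [47]

Final heap: [47]


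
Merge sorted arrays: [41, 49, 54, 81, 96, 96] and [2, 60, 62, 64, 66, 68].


Take 2 from B
Take 41 from A
Take 49 from A
Take 54 from A
Take 60 from B
Take 62 from B
Take 64 from B
Take 66 from B
Take 68 from B

Merged: [2, 41, 49, 54, 60, 62, 64, 66, 68, 81, 96, 96]


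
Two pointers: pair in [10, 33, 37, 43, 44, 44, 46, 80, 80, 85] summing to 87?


lo=0(10)+hi=9(85)=95
lo=0(10)+hi=8(80)=90
lo=0(10)+hi=7(80)=90
lo=0(10)+hi=6(46)=56
lo=1(33)+hi=6(46)=79
lo=2(37)+hi=6(46)=83
lo=3(43)+hi=6(46)=89
lo=3(43)+hi=5(44)=87

Yes: 43+44=87


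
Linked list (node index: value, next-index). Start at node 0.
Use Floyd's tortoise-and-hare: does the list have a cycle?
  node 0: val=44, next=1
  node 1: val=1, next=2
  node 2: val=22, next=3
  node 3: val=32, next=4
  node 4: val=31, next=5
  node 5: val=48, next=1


Floyd's tortoise (slow, +1) and hare (fast, +2):
  init: slow=0, fast=0
  step 1: slow=1, fast=2
  step 2: slow=2, fast=4
  step 3: slow=3, fast=1
  step 4: slow=4, fast=3
  step 5: slow=5, fast=5
  slow == fast at node 5: cycle detected

Cycle: yes


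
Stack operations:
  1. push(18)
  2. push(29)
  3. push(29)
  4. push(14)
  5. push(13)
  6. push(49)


push(18) -> [18]
push(29) -> [18, 29]
push(29) -> [18, 29, 29]
push(14) -> [18, 29, 29, 14]
push(13) -> [18, 29, 29, 14, 13]
push(49) -> [18, 29, 29, 14, 13, 49]

Final stack: [18, 29, 29, 14, 13, 49]


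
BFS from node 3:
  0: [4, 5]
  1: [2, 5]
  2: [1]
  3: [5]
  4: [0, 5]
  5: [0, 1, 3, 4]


Visit 3, enqueue [5]
Visit 5, enqueue [0, 1, 4]
Visit 0, enqueue []
Visit 1, enqueue [2]
Visit 4, enqueue []
Visit 2, enqueue []

BFS order: [3, 5, 0, 1, 4, 2]


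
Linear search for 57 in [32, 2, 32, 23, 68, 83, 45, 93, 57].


i=0: 32!=57
i=1: 2!=57
i=2: 32!=57
i=3: 23!=57
i=4: 68!=57
i=5: 83!=57
i=6: 45!=57
i=7: 93!=57
i=8: 57==57 found!

Found at 8, 9 comps


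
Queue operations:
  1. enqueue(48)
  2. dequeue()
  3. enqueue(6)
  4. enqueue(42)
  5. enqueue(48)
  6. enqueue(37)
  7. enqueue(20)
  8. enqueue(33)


enqueue(48) -> [48]
dequeue()->48, []
enqueue(6) -> [6]
enqueue(42) -> [6, 42]
enqueue(48) -> [6, 42, 48]
enqueue(37) -> [6, 42, 48, 37]
enqueue(20) -> [6, 42, 48, 37, 20]
enqueue(33) -> [6, 42, 48, 37, 20, 33]

Final queue: [6, 42, 48, 37, 20, 33]


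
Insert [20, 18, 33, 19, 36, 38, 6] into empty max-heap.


Insert 20: [20]
Insert 18: [20, 18]
Insert 33: [33, 18, 20]
Insert 19: [33, 19, 20, 18]
Insert 36: [36, 33, 20, 18, 19]
Insert 38: [38, 33, 36, 18, 19, 20]
Insert 6: [38, 33, 36, 18, 19, 20, 6]

Final heap: [38, 33, 36, 18, 19, 20, 6]


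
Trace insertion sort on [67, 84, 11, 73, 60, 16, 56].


Initial: [67, 84, 11, 73, 60, 16, 56]
Insert 84: [67, 84, 11, 73, 60, 16, 56]
Insert 11: [11, 67, 84, 73, 60, 16, 56]
Insert 73: [11, 67, 73, 84, 60, 16, 56]
Insert 60: [11, 60, 67, 73, 84, 16, 56]
Insert 16: [11, 16, 60, 67, 73, 84, 56]
Insert 56: [11, 16, 56, 60, 67, 73, 84]

Sorted: [11, 16, 56, 60, 67, 73, 84]


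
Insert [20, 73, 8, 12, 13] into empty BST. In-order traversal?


Insert 20: root
Insert 73: R from 20
Insert 8: L from 20
Insert 12: L from 20 -> R from 8
Insert 13: L from 20 -> R from 8 -> R from 12

In-order: [8, 12, 13, 20, 73]


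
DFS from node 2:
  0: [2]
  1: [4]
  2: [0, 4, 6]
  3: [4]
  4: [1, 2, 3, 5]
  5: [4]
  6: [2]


Visit 2, push [6, 4, 0]
Visit 0, push []
Visit 4, push [5, 3, 1]
Visit 1, push []
Visit 3, push []
Visit 5, push []
Visit 6, push []

DFS order: [2, 0, 4, 1, 3, 5, 6]


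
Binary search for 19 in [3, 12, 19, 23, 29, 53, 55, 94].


Step 1: lo=0, hi=7, mid=3, val=23
Step 2: lo=0, hi=2, mid=1, val=12
Step 3: lo=2, hi=2, mid=2, val=19

Found at index 2


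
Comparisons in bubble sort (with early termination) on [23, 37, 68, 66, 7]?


Algorithm: bubble sort (with early termination)
Input: [23, 37, 68, 66, 7]
Sorted: [7, 23, 37, 66, 68]

10


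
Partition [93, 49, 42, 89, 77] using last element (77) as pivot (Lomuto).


Pivot: 77
  49 <= 77: swap -> [49, 93, 42, 89, 77]
  42 <= 77: swap -> [49, 42, 93, 89, 77]
Place pivot at 2: [49, 42, 77, 89, 93]

Partitioned: [49, 42, 77, 89, 93]


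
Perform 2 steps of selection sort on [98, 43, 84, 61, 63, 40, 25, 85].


Initial: [98, 43, 84, 61, 63, 40, 25, 85]
Step 1: min=25 at 6
  Swap: [25, 43, 84, 61, 63, 40, 98, 85]
Step 2: min=40 at 5
  Swap: [25, 40, 84, 61, 63, 43, 98, 85]

After 2 steps: [25, 40, 84, 61, 63, 43, 98, 85]


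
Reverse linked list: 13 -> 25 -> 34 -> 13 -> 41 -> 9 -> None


Step 1: curr=13, set curr.next=prev(None) | reversed so far: 13
Step 2: curr=25, set curr.next=prev(13) | reversed so far: 25 -> 13
Step 3: curr=34, set curr.next=prev(25) | reversed so far: 34 -> 25 -> 13
Step 4: curr=13, set curr.next=prev(34) | reversed so far: 13 -> 34 -> 25 -> 13
Step 5: curr=41, set curr.next=prev(13) | reversed so far: 41 -> 13 -> 34 -> 25 -> 13
Step 6: curr=9, set curr.next=prev(41) | reversed so far: 9 -> 41 -> 13 -> 34 -> 25 -> 13

9 -> 41 -> 13 -> 34 -> 25 -> 13 -> None


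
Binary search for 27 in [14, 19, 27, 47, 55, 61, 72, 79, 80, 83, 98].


Step 1: lo=0, hi=10, mid=5, val=61
Step 2: lo=0, hi=4, mid=2, val=27

Found at index 2


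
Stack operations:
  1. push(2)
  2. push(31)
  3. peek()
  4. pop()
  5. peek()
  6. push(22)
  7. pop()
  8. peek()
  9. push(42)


push(2) -> [2]
push(31) -> [2, 31]
peek()->31
pop()->31, [2]
peek()->2
push(22) -> [2, 22]
pop()->22, [2]
peek()->2
push(42) -> [2, 42]

Final stack: [2, 42]


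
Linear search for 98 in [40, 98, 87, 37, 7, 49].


i=0: 40!=98
i=1: 98==98 found!

Found at 1, 2 comps


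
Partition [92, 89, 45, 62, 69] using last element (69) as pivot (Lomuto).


Pivot: 69
  45 <= 69: swap -> [45, 89, 92, 62, 69]
  62 <= 69: swap -> [45, 62, 92, 89, 69]
Place pivot at 2: [45, 62, 69, 89, 92]

Partitioned: [45, 62, 69, 89, 92]


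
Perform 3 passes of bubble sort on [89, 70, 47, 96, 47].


Initial: [89, 70, 47, 96, 47]
Pass 1: [70, 47, 89, 47, 96] (3 swaps)
Pass 2: [47, 70, 47, 89, 96] (2 swaps)
Pass 3: [47, 47, 70, 89, 96] (1 swaps)

After 3 passes: [47, 47, 70, 89, 96]


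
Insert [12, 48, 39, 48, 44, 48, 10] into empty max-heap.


Insert 12: [12]
Insert 48: [48, 12]
Insert 39: [48, 12, 39]
Insert 48: [48, 48, 39, 12]
Insert 44: [48, 48, 39, 12, 44]
Insert 48: [48, 48, 48, 12, 44, 39]
Insert 10: [48, 48, 48, 12, 44, 39, 10]

Final heap: [48, 48, 48, 12, 44, 39, 10]


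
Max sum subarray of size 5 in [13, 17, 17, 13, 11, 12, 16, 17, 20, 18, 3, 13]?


[0:5]: 71
[1:6]: 70
[2:7]: 69
[3:8]: 69
[4:9]: 76
[5:10]: 83
[6:11]: 74
[7:12]: 71

Max: 83 at [5:10]


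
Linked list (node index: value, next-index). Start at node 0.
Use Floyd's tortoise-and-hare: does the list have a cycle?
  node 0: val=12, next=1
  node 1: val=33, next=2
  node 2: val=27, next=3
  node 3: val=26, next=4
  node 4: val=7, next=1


Floyd's tortoise (slow, +1) and hare (fast, +2):
  init: slow=0, fast=0
  step 1: slow=1, fast=2
  step 2: slow=2, fast=4
  step 3: slow=3, fast=2
  step 4: slow=4, fast=4
  slow == fast at node 4: cycle detected

Cycle: yes


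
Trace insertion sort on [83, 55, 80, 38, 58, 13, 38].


Initial: [83, 55, 80, 38, 58, 13, 38]
Insert 55: [55, 83, 80, 38, 58, 13, 38]
Insert 80: [55, 80, 83, 38, 58, 13, 38]
Insert 38: [38, 55, 80, 83, 58, 13, 38]
Insert 58: [38, 55, 58, 80, 83, 13, 38]
Insert 13: [13, 38, 55, 58, 80, 83, 38]
Insert 38: [13, 38, 38, 55, 58, 80, 83]

Sorted: [13, 38, 38, 55, 58, 80, 83]


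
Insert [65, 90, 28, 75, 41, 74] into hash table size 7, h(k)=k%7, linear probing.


Insert 65: h=2 -> slot 2
Insert 90: h=6 -> slot 6
Insert 28: h=0 -> slot 0
Insert 75: h=5 -> slot 5
Insert 41: h=6, 2 probes -> slot 1
Insert 74: h=4 -> slot 4

Table: [28, 41, 65, None, 74, 75, 90]


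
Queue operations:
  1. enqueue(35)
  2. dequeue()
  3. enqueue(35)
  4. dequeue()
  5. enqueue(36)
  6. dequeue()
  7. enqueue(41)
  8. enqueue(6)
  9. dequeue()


enqueue(35) -> [35]
dequeue()->35, []
enqueue(35) -> [35]
dequeue()->35, []
enqueue(36) -> [36]
dequeue()->36, []
enqueue(41) -> [41]
enqueue(6) -> [41, 6]
dequeue()->41, [6]

Final queue: [6]


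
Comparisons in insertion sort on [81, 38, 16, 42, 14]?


Algorithm: insertion sort
Input: [81, 38, 16, 42, 14]
Sorted: [14, 16, 38, 42, 81]

9


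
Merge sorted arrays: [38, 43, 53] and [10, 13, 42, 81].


Take 10 from B
Take 13 from B
Take 38 from A
Take 42 from B
Take 43 from A
Take 53 from A

Merged: [10, 13, 38, 42, 43, 53, 81]


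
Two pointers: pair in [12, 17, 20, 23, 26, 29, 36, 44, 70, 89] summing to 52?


lo=0(12)+hi=9(89)=101
lo=0(12)+hi=8(70)=82
lo=0(12)+hi=7(44)=56
lo=0(12)+hi=6(36)=48
lo=1(17)+hi=6(36)=53
lo=1(17)+hi=5(29)=46
lo=2(20)+hi=5(29)=49
lo=3(23)+hi=5(29)=52

Yes: 23+29=52


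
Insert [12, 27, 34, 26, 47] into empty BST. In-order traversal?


Insert 12: root
Insert 27: R from 12
Insert 34: R from 12 -> R from 27
Insert 26: R from 12 -> L from 27
Insert 47: R from 12 -> R from 27 -> R from 34

In-order: [12, 26, 27, 34, 47]


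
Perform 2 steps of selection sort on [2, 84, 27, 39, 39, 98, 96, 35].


Initial: [2, 84, 27, 39, 39, 98, 96, 35]
Step 1: min=2 at 0
  Swap: [2, 84, 27, 39, 39, 98, 96, 35]
Step 2: min=27 at 2
  Swap: [2, 27, 84, 39, 39, 98, 96, 35]

After 2 steps: [2, 27, 84, 39, 39, 98, 96, 35]


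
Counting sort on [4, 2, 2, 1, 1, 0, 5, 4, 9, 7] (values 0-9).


Input: [4, 2, 2, 1, 1, 0, 5, 4, 9, 7]
Counts: [1, 2, 2, 0, 2, 1, 0, 1, 0, 1]

Sorted: [0, 1, 1, 2, 2, 4, 4, 5, 7, 9]


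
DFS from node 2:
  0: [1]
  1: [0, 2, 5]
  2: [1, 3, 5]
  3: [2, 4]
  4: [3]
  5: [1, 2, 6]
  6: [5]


Visit 2, push [5, 3, 1]
Visit 1, push [5, 0]
Visit 0, push []
Visit 5, push [6]
Visit 6, push []
Visit 3, push [4]
Visit 4, push []

DFS order: [2, 1, 0, 5, 6, 3, 4]


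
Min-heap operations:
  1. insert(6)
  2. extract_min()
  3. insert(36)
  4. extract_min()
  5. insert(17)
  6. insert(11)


insert(6) -> [6]
extract_min()->6, []
insert(36) -> [36]
extract_min()->36, []
insert(17) -> [17]
insert(11) -> [11, 17]

Final heap: [11, 17]


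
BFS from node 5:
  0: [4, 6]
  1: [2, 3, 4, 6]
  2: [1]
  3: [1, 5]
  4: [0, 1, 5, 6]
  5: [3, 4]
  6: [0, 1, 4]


Visit 5, enqueue [3, 4]
Visit 3, enqueue [1]
Visit 4, enqueue [0, 6]
Visit 1, enqueue [2]
Visit 0, enqueue []
Visit 6, enqueue []
Visit 2, enqueue []

BFS order: [5, 3, 4, 1, 0, 6, 2]


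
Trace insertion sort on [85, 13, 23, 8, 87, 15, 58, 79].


Initial: [85, 13, 23, 8, 87, 15, 58, 79]
Insert 13: [13, 85, 23, 8, 87, 15, 58, 79]
Insert 23: [13, 23, 85, 8, 87, 15, 58, 79]
Insert 8: [8, 13, 23, 85, 87, 15, 58, 79]
Insert 87: [8, 13, 23, 85, 87, 15, 58, 79]
Insert 15: [8, 13, 15, 23, 85, 87, 58, 79]
Insert 58: [8, 13, 15, 23, 58, 85, 87, 79]
Insert 79: [8, 13, 15, 23, 58, 79, 85, 87]

Sorted: [8, 13, 15, 23, 58, 79, 85, 87]


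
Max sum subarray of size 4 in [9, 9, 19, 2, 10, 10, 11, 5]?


[0:4]: 39
[1:5]: 40
[2:6]: 41
[3:7]: 33
[4:8]: 36

Max: 41 at [2:6]


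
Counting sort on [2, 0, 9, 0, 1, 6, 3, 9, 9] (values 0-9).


Input: [2, 0, 9, 0, 1, 6, 3, 9, 9]
Counts: [2, 1, 1, 1, 0, 0, 1, 0, 0, 3]

Sorted: [0, 0, 1, 2, 3, 6, 9, 9, 9]


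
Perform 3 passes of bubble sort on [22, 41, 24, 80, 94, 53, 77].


Initial: [22, 41, 24, 80, 94, 53, 77]
Pass 1: [22, 24, 41, 80, 53, 77, 94] (3 swaps)
Pass 2: [22, 24, 41, 53, 77, 80, 94] (2 swaps)
Pass 3: [22, 24, 41, 53, 77, 80, 94] (0 swaps)

After 3 passes: [22, 24, 41, 53, 77, 80, 94]


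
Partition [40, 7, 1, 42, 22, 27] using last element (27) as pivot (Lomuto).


Pivot: 27
  7 <= 27: swap -> [7, 40, 1, 42, 22, 27]
  1 <= 27: swap -> [7, 1, 40, 42, 22, 27]
  22 <= 27: swap -> [7, 1, 22, 42, 40, 27]
Place pivot at 3: [7, 1, 22, 27, 40, 42]

Partitioned: [7, 1, 22, 27, 40, 42]


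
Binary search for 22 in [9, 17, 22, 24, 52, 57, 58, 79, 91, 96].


Step 1: lo=0, hi=9, mid=4, val=52
Step 2: lo=0, hi=3, mid=1, val=17
Step 3: lo=2, hi=3, mid=2, val=22

Found at index 2


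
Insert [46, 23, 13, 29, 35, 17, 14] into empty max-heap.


Insert 46: [46]
Insert 23: [46, 23]
Insert 13: [46, 23, 13]
Insert 29: [46, 29, 13, 23]
Insert 35: [46, 35, 13, 23, 29]
Insert 17: [46, 35, 17, 23, 29, 13]
Insert 14: [46, 35, 17, 23, 29, 13, 14]

Final heap: [46, 35, 17, 23, 29, 13, 14]


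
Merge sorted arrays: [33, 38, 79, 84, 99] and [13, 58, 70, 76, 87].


Take 13 from B
Take 33 from A
Take 38 from A
Take 58 from B
Take 70 from B
Take 76 from B
Take 79 from A
Take 84 from A
Take 87 from B

Merged: [13, 33, 38, 58, 70, 76, 79, 84, 87, 99]


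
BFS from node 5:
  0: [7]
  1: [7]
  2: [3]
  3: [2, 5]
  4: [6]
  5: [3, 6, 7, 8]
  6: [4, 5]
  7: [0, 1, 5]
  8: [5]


Visit 5, enqueue [3, 6, 7, 8]
Visit 3, enqueue [2]
Visit 6, enqueue [4]
Visit 7, enqueue [0, 1]
Visit 8, enqueue []
Visit 2, enqueue []
Visit 4, enqueue []
Visit 0, enqueue []
Visit 1, enqueue []

BFS order: [5, 3, 6, 7, 8, 2, 4, 0, 1]


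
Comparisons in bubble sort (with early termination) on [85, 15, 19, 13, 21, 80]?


Algorithm: bubble sort (with early termination)
Input: [85, 15, 19, 13, 21, 80]
Sorted: [13, 15, 19, 21, 80, 85]

14


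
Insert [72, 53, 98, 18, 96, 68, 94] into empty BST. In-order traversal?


Insert 72: root
Insert 53: L from 72
Insert 98: R from 72
Insert 18: L from 72 -> L from 53
Insert 96: R from 72 -> L from 98
Insert 68: L from 72 -> R from 53
Insert 94: R from 72 -> L from 98 -> L from 96

In-order: [18, 53, 68, 72, 94, 96, 98]


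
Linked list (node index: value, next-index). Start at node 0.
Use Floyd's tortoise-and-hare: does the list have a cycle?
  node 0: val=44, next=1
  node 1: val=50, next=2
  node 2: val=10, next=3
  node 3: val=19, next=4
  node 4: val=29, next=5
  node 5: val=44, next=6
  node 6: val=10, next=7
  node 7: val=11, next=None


Floyd's tortoise (slow, +1) and hare (fast, +2):
  init: slow=0, fast=0
  step 1: slow=1, fast=2
  step 2: slow=2, fast=4
  step 3: slow=3, fast=6
  step 4: fast 6->7->None, no cycle

Cycle: no


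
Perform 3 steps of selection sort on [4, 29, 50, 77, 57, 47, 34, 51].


Initial: [4, 29, 50, 77, 57, 47, 34, 51]
Step 1: min=4 at 0
  Swap: [4, 29, 50, 77, 57, 47, 34, 51]
Step 2: min=29 at 1
  Swap: [4, 29, 50, 77, 57, 47, 34, 51]
Step 3: min=34 at 6
  Swap: [4, 29, 34, 77, 57, 47, 50, 51]

After 3 steps: [4, 29, 34, 77, 57, 47, 50, 51]


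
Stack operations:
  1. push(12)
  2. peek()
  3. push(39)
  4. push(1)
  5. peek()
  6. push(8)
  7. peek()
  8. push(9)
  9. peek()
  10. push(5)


push(12) -> [12]
peek()->12
push(39) -> [12, 39]
push(1) -> [12, 39, 1]
peek()->1
push(8) -> [12, 39, 1, 8]
peek()->8
push(9) -> [12, 39, 1, 8, 9]
peek()->9
push(5) -> [12, 39, 1, 8, 9, 5]

Final stack: [12, 39, 1, 8, 9, 5]


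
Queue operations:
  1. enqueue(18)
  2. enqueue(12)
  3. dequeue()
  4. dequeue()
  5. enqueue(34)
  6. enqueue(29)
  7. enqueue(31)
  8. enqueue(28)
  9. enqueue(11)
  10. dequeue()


enqueue(18) -> [18]
enqueue(12) -> [18, 12]
dequeue()->18, [12]
dequeue()->12, []
enqueue(34) -> [34]
enqueue(29) -> [34, 29]
enqueue(31) -> [34, 29, 31]
enqueue(28) -> [34, 29, 31, 28]
enqueue(11) -> [34, 29, 31, 28, 11]
dequeue()->34, [29, 31, 28, 11]

Final queue: [29, 31, 28, 11]


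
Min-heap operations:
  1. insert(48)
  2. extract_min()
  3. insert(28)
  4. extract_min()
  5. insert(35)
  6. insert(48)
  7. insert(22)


insert(48) -> [48]
extract_min()->48, []
insert(28) -> [28]
extract_min()->28, []
insert(35) -> [35]
insert(48) -> [35, 48]
insert(22) -> [22, 48, 35]

Final heap: [22, 48, 35]


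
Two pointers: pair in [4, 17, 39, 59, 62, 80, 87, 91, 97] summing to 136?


lo=0(4)+hi=8(97)=101
lo=1(17)+hi=8(97)=114
lo=2(39)+hi=8(97)=136

Yes: 39+97=136


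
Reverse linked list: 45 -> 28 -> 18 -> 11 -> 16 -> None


Step 1: curr=45, set curr.next=prev(None) | reversed so far: 45
Step 2: curr=28, set curr.next=prev(45) | reversed so far: 28 -> 45
Step 3: curr=18, set curr.next=prev(28) | reversed so far: 18 -> 28 -> 45
Step 4: curr=11, set curr.next=prev(18) | reversed so far: 11 -> 18 -> 28 -> 45
Step 5: curr=16, set curr.next=prev(11) | reversed so far: 16 -> 11 -> 18 -> 28 -> 45

16 -> 11 -> 18 -> 28 -> 45 -> None


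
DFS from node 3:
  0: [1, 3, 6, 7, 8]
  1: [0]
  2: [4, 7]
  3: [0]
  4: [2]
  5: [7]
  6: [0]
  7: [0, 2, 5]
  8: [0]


Visit 3, push [0]
Visit 0, push [8, 7, 6, 1]
Visit 1, push []
Visit 6, push []
Visit 7, push [5, 2]
Visit 2, push [4]
Visit 4, push []
Visit 5, push []
Visit 8, push []

DFS order: [3, 0, 1, 6, 7, 2, 4, 5, 8]


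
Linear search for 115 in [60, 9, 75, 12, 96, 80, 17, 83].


i=0: 60!=115
i=1: 9!=115
i=2: 75!=115
i=3: 12!=115
i=4: 96!=115
i=5: 80!=115
i=6: 17!=115
i=7: 83!=115

Not found, 8 comps


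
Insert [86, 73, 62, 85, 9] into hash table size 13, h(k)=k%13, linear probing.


Insert 86: h=8 -> slot 8
Insert 73: h=8, 1 probes -> slot 9
Insert 62: h=10 -> slot 10
Insert 85: h=7 -> slot 7
Insert 9: h=9, 2 probes -> slot 11

Table: [None, None, None, None, None, None, None, 85, 86, 73, 62, 9, None]


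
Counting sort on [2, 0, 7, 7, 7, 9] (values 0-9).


Input: [2, 0, 7, 7, 7, 9]
Counts: [1, 0, 1, 0, 0, 0, 0, 3, 0, 1]

Sorted: [0, 2, 7, 7, 7, 9]


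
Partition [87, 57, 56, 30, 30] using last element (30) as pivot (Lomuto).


Pivot: 30
  30 <= 30: swap -> [30, 57, 56, 87, 30]
Place pivot at 1: [30, 30, 56, 87, 57]

Partitioned: [30, 30, 56, 87, 57]


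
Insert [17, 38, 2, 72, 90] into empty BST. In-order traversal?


Insert 17: root
Insert 38: R from 17
Insert 2: L from 17
Insert 72: R from 17 -> R from 38
Insert 90: R from 17 -> R from 38 -> R from 72

In-order: [2, 17, 38, 72, 90]


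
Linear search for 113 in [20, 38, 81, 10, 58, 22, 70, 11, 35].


i=0: 20!=113
i=1: 38!=113
i=2: 81!=113
i=3: 10!=113
i=4: 58!=113
i=5: 22!=113
i=6: 70!=113
i=7: 11!=113
i=8: 35!=113

Not found, 9 comps


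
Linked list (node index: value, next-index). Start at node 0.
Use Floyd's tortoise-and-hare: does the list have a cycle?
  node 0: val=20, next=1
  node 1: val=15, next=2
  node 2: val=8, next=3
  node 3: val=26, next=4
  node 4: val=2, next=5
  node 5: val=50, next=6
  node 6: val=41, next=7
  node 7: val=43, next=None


Floyd's tortoise (slow, +1) and hare (fast, +2):
  init: slow=0, fast=0
  step 1: slow=1, fast=2
  step 2: slow=2, fast=4
  step 3: slow=3, fast=6
  step 4: fast 6->7->None, no cycle

Cycle: no


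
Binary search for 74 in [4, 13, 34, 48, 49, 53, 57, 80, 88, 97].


Step 1: lo=0, hi=9, mid=4, val=49
Step 2: lo=5, hi=9, mid=7, val=80
Step 3: lo=5, hi=6, mid=5, val=53
Step 4: lo=6, hi=6, mid=6, val=57

Not found


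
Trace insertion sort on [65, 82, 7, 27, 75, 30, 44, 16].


Initial: [65, 82, 7, 27, 75, 30, 44, 16]
Insert 82: [65, 82, 7, 27, 75, 30, 44, 16]
Insert 7: [7, 65, 82, 27, 75, 30, 44, 16]
Insert 27: [7, 27, 65, 82, 75, 30, 44, 16]
Insert 75: [7, 27, 65, 75, 82, 30, 44, 16]
Insert 30: [7, 27, 30, 65, 75, 82, 44, 16]
Insert 44: [7, 27, 30, 44, 65, 75, 82, 16]
Insert 16: [7, 16, 27, 30, 44, 65, 75, 82]

Sorted: [7, 16, 27, 30, 44, 65, 75, 82]


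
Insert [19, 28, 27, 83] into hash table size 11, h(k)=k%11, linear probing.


Insert 19: h=8 -> slot 8
Insert 28: h=6 -> slot 6
Insert 27: h=5 -> slot 5
Insert 83: h=6, 1 probes -> slot 7

Table: [None, None, None, None, None, 27, 28, 83, 19, None, None]


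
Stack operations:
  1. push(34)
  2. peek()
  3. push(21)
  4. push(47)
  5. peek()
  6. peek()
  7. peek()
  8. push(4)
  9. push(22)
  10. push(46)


push(34) -> [34]
peek()->34
push(21) -> [34, 21]
push(47) -> [34, 21, 47]
peek()->47
peek()->47
peek()->47
push(4) -> [34, 21, 47, 4]
push(22) -> [34, 21, 47, 4, 22]
push(46) -> [34, 21, 47, 4, 22, 46]

Final stack: [34, 21, 47, 4, 22, 46]


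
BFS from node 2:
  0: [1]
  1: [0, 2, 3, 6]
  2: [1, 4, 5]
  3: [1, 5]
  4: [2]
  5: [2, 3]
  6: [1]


Visit 2, enqueue [1, 4, 5]
Visit 1, enqueue [0, 3, 6]
Visit 4, enqueue []
Visit 5, enqueue []
Visit 0, enqueue []
Visit 3, enqueue []
Visit 6, enqueue []

BFS order: [2, 1, 4, 5, 0, 3, 6]


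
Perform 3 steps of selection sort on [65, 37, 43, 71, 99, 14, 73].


Initial: [65, 37, 43, 71, 99, 14, 73]
Step 1: min=14 at 5
  Swap: [14, 37, 43, 71, 99, 65, 73]
Step 2: min=37 at 1
  Swap: [14, 37, 43, 71, 99, 65, 73]
Step 3: min=43 at 2
  Swap: [14, 37, 43, 71, 99, 65, 73]

After 3 steps: [14, 37, 43, 71, 99, 65, 73]


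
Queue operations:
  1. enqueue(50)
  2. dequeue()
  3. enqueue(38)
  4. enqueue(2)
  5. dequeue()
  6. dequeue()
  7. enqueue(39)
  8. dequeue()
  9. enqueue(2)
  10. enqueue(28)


enqueue(50) -> [50]
dequeue()->50, []
enqueue(38) -> [38]
enqueue(2) -> [38, 2]
dequeue()->38, [2]
dequeue()->2, []
enqueue(39) -> [39]
dequeue()->39, []
enqueue(2) -> [2]
enqueue(28) -> [2, 28]

Final queue: [2, 28]


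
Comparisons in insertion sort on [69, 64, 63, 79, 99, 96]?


Algorithm: insertion sort
Input: [69, 64, 63, 79, 99, 96]
Sorted: [63, 64, 69, 79, 96, 99]

7


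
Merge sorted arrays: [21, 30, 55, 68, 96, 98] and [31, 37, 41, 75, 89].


Take 21 from A
Take 30 from A
Take 31 from B
Take 37 from B
Take 41 from B
Take 55 from A
Take 68 from A
Take 75 from B
Take 89 from B

Merged: [21, 30, 31, 37, 41, 55, 68, 75, 89, 96, 98]


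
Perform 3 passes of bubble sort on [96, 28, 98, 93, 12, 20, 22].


Initial: [96, 28, 98, 93, 12, 20, 22]
Pass 1: [28, 96, 93, 12, 20, 22, 98] (5 swaps)
Pass 2: [28, 93, 12, 20, 22, 96, 98] (4 swaps)
Pass 3: [28, 12, 20, 22, 93, 96, 98] (3 swaps)

After 3 passes: [28, 12, 20, 22, 93, 96, 98]
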